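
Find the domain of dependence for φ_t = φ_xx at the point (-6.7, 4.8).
The entire real line. The heat equation has infinite propagation speed: any initial disturbance instantly affects all points (though exponentially small far away).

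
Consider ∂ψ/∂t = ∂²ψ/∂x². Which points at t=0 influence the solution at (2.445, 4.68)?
The entire real line. The heat equation has infinite propagation speed: any initial disturbance instantly affects all points (though exponentially small far away).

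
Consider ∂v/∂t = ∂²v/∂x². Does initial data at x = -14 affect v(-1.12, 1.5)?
Yes, for any finite x. The heat equation has infinite propagation speed, so all initial data affects all points at any t > 0.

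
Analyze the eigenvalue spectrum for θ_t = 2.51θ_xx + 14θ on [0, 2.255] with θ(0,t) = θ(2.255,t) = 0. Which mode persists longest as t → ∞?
Eigenvalues: λₙ = 2.51n²π²/2.255² - 14.
First three modes:
  n=1: λ₁ = 2.51π²/2.255² - 14 ≈ -9.128
  n=2: λ₂ = 10.04π²/2.255² - 14 ≈ 5.487
  n=3: λ₃ = 22.59π²/2.255² - 14 ≈ 29.845
Since 2.51π²/2.255² ≈ 4.872 < 14, λ₁ < 0.
The n=1 mode grows fastest (−λₙ is largest for n=1) → dominates.
Asymptotic: θ ~ c₁ sin(πx/2.255) e^{9.128t} (exponential growth at rate −λ₁ ≈ 9.128).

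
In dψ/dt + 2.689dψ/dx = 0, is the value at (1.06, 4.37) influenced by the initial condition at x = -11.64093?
No. Only data at x = -10.69093 affects (1.06, 4.37). Advection has one-way propagation along characteristics.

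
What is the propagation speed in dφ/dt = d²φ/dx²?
Infinite. The heat equation is parabolic, not hyperbolic, so disturbances propagate instantly.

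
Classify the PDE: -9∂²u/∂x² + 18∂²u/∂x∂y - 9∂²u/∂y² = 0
A = -9, B = 18, C = -9. Discriminant B² - 4AC = 0. Since 0 = 0, parabolic.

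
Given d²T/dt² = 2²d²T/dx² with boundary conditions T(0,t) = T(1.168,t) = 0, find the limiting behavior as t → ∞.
T oscillates (no decay). Energy is conserved; the solution oscillates indefinitely as standing waves.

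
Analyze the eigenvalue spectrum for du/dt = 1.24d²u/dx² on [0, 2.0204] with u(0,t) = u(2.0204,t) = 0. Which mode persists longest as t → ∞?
Eigenvalues: λₙ = 1.24n²π²/2.0204².
First three modes:
  n=1: λ₁ = 1.24π²/2.0204² ≈ 2.998
  n=2: λ₂ = 4.96π²/2.0204² ≈ 11.992 (4× faster decay)
  n=3: λ₃ = 11.16π²/2.0204² ≈ 26.983 (9× faster decay)
As t → ∞, higher modes decay exponentially faster. The n=1 mode dominates: u ~ c₁ sin(πx/2.0204) e^{-λ₁t}.
Decay rate: λ₁ = 1.24π²/2.0204² ≈ 2.998.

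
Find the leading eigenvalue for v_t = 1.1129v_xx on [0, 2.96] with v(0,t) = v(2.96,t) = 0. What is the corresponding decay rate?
Eigenvalues: λₙ = 1.1129n²π²/2.96².
First three modes:
  n=1: λ₁ = 1.1129π²/2.96² ≈ 1.254
  n=2: λ₂ = 4.4516π²/2.96² ≈ 5.015 (4× faster decay)
  n=3: λ₃ = 10.0161π²/2.96² ≈ 11.283 (9× faster decay)
As t → ∞, higher modes decay exponentially faster. The n=1 mode dominates: v ~ c₁ sin(πx/2.96) e^{-λ₁t}.
Decay rate: λ₁ = 1.1129π²/2.96² ≈ 1.254.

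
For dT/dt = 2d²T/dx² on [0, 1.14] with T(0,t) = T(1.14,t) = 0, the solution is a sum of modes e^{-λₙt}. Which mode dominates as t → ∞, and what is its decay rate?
Eigenvalues: λₙ = 2n²π²/1.14².
First three modes:
  n=1: λ₁ = 2π²/1.14² ≈ 15.189
  n=2: λ₂ = 8π²/1.14² ≈ 60.755 (4× faster decay)
  n=3: λ₃ = 18π²/1.14² ≈ 136.698 (9× faster decay)
As t → ∞, higher modes decay exponentially faster. The n=1 mode dominates: T ~ c₁ sin(πx/1.14) e^{-λ₁t}.
Decay rate: λ₁ = 2π²/1.14² ≈ 15.189.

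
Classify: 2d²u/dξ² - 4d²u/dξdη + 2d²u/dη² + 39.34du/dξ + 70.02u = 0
Parabolic (discriminant = 0).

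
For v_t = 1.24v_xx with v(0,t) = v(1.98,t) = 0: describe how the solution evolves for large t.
v → 0. Heat diffuses out through both boundaries.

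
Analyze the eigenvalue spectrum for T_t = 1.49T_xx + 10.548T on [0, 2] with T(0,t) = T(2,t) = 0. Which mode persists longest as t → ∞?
Eigenvalues: λₙ = 1.49n²π²/2² - 10.548.
First three modes:
  n=1: λ₁ = 1.49π²/2² - 10.548 ≈ -6.872
  n=2: λ₂ = 5.96π²/2² - 10.548 ≈ 4.158
  n=3: λ₃ = 13.41π²/2² - 10.548 ≈ 22.54
Since 1.49π²/2² ≈ 3.676 < 10.548, λ₁ < 0.
The n=1 mode grows fastest (−λₙ is largest for n=1) → dominates.
Asymptotic: T ~ c₁ sin(πx/2) e^{6.872t} (exponential growth at rate −λ₁ ≈ 6.872).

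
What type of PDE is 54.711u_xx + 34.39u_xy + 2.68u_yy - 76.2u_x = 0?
With A = 54.711, B = 34.39, C = 2.68, the discriminant is 596.17018. This is a hyperbolic PDE.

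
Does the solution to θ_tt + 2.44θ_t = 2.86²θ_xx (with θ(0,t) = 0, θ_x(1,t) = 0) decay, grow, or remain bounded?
θ → 0. Damping (γ=2.44) dissipates energy; oscillations decay exponentially.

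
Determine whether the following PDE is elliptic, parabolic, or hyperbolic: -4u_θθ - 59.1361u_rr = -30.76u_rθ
Rewriting in standard form: -59.1361u_rr + 30.76u_rθ - 4u_θθ = 0. Coefficients: A = -59.1361, B = 30.76, C = -4. B² - 4AC = 0, which is zero, so the equation is parabolic.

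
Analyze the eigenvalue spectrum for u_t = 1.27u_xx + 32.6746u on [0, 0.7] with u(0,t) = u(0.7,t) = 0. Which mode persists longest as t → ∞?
Eigenvalues: λₙ = 1.27n²π²/0.7² - 32.6746.
First three modes:
  n=1: λ₁ = 1.27π²/0.7² - 32.6746 ≈ -7.094
  n=2: λ₂ = 5.08π²/0.7² - 32.6746 ≈ 69.647
  n=3: λ₃ = 11.43π²/0.7² - 32.6746 ≈ 197.549
Since 1.27π²/0.7² ≈ 25.58 < 32.6746, λ₁ < 0.
The n=1 mode grows fastest (−λₙ is largest for n=1) → dominates.
Asymptotic: u ~ c₁ sin(πx/0.7) e^{7.094t} (exponential growth at rate −λ₁ ≈ 7.094).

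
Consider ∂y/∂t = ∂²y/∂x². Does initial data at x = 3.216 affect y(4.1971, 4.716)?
Yes, for any finite x. The heat equation has infinite propagation speed, so all initial data affects all points at any t > 0.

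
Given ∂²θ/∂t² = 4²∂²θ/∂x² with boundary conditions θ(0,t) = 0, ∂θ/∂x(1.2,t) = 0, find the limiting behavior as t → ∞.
θ oscillates (no decay). Energy is conserved; the solution oscillates indefinitely as standing waves.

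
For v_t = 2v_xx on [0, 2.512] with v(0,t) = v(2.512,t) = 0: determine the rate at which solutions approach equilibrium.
Eigenvalues: λₙ = 2n²π²/2.512².
First three modes:
  n=1: λ₁ = 2π²/2.512² ≈ 3.128
  n=2: λ₂ = 8π²/2.512² ≈ 12.513 (4× faster decay)
  n=3: λ₃ = 18π²/2.512² ≈ 28.154 (9× faster decay)
As t → ∞, higher modes decay exponentially faster. The n=1 mode dominates: v ~ c₁ sin(πx/2.512) e^{-λ₁t}.
Decay rate: λ₁ = 2π²/2.512² ≈ 3.128.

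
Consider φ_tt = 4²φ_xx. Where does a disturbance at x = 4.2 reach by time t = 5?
Domain of influence: [-15.8, 24.2]. Data at x = 4.2 spreads outward at speed 4.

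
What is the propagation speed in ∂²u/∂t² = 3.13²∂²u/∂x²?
Speed = 3.13. Information travels along characteristics x = x₀ ± 3.13t.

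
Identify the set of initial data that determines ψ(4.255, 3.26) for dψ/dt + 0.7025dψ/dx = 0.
A single point: x = 1.96485. The characteristic through (4.255, 3.26) is x - 0.7025t = const, so x = 4.255 - 0.7025·3.26 = 1.96485.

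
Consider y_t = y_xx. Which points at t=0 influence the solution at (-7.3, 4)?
The entire real line. The heat equation has infinite propagation speed: any initial disturbance instantly affects all points (though exponentially small far away).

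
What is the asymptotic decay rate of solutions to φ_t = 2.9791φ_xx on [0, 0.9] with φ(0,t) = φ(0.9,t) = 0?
Eigenvalues: λₙ = 2.9791n²π²/0.9².
First three modes:
  n=1: λ₁ = 2.9791π²/0.9² ≈ 36.299
  n=2: λ₂ = 11.9164π²/0.9² ≈ 145.198 (4× faster decay)
  n=3: λ₃ = 26.8119π²/0.9² ≈ 326.695 (9× faster decay)
As t → ∞, higher modes decay exponentially faster. The n=1 mode dominates: φ ~ c₁ sin(πx/0.9) e^{-λ₁t}.
Decay rate: λ₁ = 2.9791π²/0.9² ≈ 36.299.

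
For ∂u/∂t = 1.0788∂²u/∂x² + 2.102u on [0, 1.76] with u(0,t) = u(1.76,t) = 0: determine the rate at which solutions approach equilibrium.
Eigenvalues: λₙ = 1.0788n²π²/1.76² - 2.102.
First three modes:
  n=1: λ₁ = 1.0788π²/1.76² - 2.102 ≈ 1.335
  n=2: λ₂ = 4.3152π²/1.76² - 2.102 ≈ 11.647
  n=3: λ₃ = 9.7092π²/1.76² - 2.102 ≈ 28.834
Since 1.0788π²/1.76² ≈ 3.437 > 2.102, all λₙ > 0.
The n=1 mode decays slowest → dominates as t → ∞.
Asymptotic: u ~ c₁ sin(πx/1.76) e^{-λ₁t} with decay rate λ₁ ≈ 1.335.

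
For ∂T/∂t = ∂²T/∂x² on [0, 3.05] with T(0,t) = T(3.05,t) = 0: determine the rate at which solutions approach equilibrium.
Eigenvalues: λₙ = n²π²/3.05².
First three modes:
  n=1: λ₁ = π²/3.05² ≈ 1.061
  n=2: λ₂ = 4π²/3.05² ≈ 4.244 (4× faster decay)
  n=3: λ₃ = 9π²/3.05² ≈ 9.549 (9× faster decay)
As t → ∞, higher modes decay exponentially faster. The n=1 mode dominates: T ~ c₁ sin(πx/3.05) e^{-λ₁t}.
Decay rate: λ₁ = π²/3.05² ≈ 1.061.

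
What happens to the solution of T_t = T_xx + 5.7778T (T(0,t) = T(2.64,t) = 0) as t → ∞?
T grows unboundedly. Reaction dominates diffusion (r=5.7778 > κπ²/L²≈1.42); solution grows exponentially.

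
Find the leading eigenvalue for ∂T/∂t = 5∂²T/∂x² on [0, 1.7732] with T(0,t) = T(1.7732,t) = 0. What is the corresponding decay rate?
Eigenvalues: λₙ = 5n²π²/1.7732².
First three modes:
  n=1: λ₁ = 5π²/1.7732² ≈ 15.695
  n=2: λ₂ = 20π²/1.7732² ≈ 62.779 (4× faster decay)
  n=3: λ₃ = 45π²/1.7732² ≈ 141.253 (9× faster decay)
As t → ∞, higher modes decay exponentially faster. The n=1 mode dominates: T ~ c₁ sin(πx/1.7732) e^{-λ₁t}.
Decay rate: λ₁ = 5π²/1.7732² ≈ 15.695.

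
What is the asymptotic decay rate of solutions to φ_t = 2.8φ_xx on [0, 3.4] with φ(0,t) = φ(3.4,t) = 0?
Eigenvalues: λₙ = 2.8n²π²/3.4².
First three modes:
  n=1: λ₁ = 2.8π²/3.4² ≈ 2.391
  n=2: λ₂ = 11.2π²/3.4² ≈ 9.562 (4× faster decay)
  n=3: λ₃ = 25.2π²/3.4² ≈ 21.515 (9× faster decay)
As t → ∞, higher modes decay exponentially faster. The n=1 mode dominates: φ ~ c₁ sin(πx/3.4) e^{-λ₁t}.
Decay rate: λ₁ = 2.8π²/3.4² ≈ 2.391.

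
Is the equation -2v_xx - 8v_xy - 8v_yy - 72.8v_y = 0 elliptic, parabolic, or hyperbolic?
Computing B² - 4AC with A = -2, B = -8, C = -8: discriminant = 0 (zero). Answer: parabolic.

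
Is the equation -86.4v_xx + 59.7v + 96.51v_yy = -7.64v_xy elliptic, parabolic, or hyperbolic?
Rewriting in standard form: -86.4v_xx + 7.64v_xy + 96.51v_yy + 59.7v = 0. Computing B² - 4AC with A = -86.4, B = 7.64, C = 96.51: discriminant = 33412.2256 (positive). Answer: hyperbolic.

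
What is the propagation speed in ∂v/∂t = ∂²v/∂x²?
Infinite. The heat equation is parabolic, not hyperbolic, so disturbances propagate instantly.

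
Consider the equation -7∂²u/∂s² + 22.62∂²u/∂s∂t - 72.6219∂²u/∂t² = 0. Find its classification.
Elliptic. (A = -7, B = 22.62, C = -72.6219 gives B² - 4AC = -1521.7488.)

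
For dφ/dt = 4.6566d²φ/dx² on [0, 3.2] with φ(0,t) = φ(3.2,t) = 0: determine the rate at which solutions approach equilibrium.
Eigenvalues: λₙ = 4.6566n²π²/3.2².
First three modes:
  n=1: λ₁ = 4.6566π²/3.2² ≈ 4.488
  n=2: λ₂ = 18.6264π²/3.2² ≈ 17.953 (4× faster decay)
  n=3: λ₃ = 41.9094π²/3.2² ≈ 40.393 (9× faster decay)
As t → ∞, higher modes decay exponentially faster. The n=1 mode dominates: φ ~ c₁ sin(πx/3.2) e^{-λ₁t}.
Decay rate: λ₁ = 4.6566π²/3.2² ≈ 4.488.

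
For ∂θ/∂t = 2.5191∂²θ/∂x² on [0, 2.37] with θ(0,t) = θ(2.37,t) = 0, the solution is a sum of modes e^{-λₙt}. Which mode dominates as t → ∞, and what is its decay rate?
Eigenvalues: λₙ = 2.5191n²π²/2.37².
First three modes:
  n=1: λ₁ = 2.5191π²/2.37² ≈ 4.426
  n=2: λ₂ = 10.0764π²/2.37² ≈ 17.706 (4× faster decay)
  n=3: λ₃ = 22.6719π²/2.37² ≈ 39.837 (9× faster decay)
As t → ∞, higher modes decay exponentially faster. The n=1 mode dominates: θ ~ c₁ sin(πx/2.37) e^{-λ₁t}.
Decay rate: λ₁ = 2.5191π²/2.37² ≈ 4.426.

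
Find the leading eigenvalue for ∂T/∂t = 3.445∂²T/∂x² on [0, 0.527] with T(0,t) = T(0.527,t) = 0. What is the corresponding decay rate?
Eigenvalues: λₙ = 3.445n²π²/0.527².
First three modes:
  n=1: λ₁ = 3.445π²/0.527² ≈ 122.424
  n=2: λ₂ = 13.78π²/0.527² ≈ 489.697 (4× faster decay)
  n=3: λ₃ = 31.005π²/0.527² ≈ 1101.819 (9× faster decay)
As t → ∞, higher modes decay exponentially faster. The n=1 mode dominates: T ~ c₁ sin(πx/0.527) e^{-λ₁t}.
Decay rate: λ₁ = 3.445π²/0.527² ≈ 122.424.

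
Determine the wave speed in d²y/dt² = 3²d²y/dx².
Speed = 3. Information travels along characteristics x = x₀ ± 3t.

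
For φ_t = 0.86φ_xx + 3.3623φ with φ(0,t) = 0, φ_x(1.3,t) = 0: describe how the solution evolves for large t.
φ grows unboundedly. Reaction dominates diffusion (r=3.3623 > κπ²/(4L²)≈1.26); solution grows exponentially.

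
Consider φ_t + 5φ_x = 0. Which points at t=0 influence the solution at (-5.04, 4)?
A single point: x = -25.04. The characteristic through (-5.04, 4) is x - 5t = const, so x = -5.04 - 5·4 = -25.04.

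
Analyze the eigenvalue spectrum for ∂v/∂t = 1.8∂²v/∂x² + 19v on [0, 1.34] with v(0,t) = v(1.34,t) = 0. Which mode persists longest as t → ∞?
Eigenvalues: λₙ = 1.8n²π²/1.34² - 19.
First three modes:
  n=1: λ₁ = 1.8π²/1.34² - 19 ≈ -9.106
  n=2: λ₂ = 7.2π²/1.34² - 19 ≈ 20.575
  n=3: λ₃ = 16.2π²/1.34² - 19 ≈ 70.044
Since 1.8π²/1.34² ≈ 9.894 < 19, λ₁ < 0.
The n=1 mode grows fastest (−λₙ is largest for n=1) → dominates.
Asymptotic: v ~ c₁ sin(πx/1.34) e^{9.106t} (exponential growth at rate −λ₁ ≈ 9.106).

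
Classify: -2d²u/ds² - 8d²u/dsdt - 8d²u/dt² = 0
Parabolic (discriminant = 0).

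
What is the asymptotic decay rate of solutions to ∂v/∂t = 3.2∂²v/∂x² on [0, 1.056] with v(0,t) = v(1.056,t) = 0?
Eigenvalues: λₙ = 3.2n²π²/1.056².
First three modes:
  n=1: λ₁ = 3.2π²/1.056² ≈ 28.322
  n=2: λ₂ = 12.8π²/1.056² ≈ 113.287 (4× faster decay)
  n=3: λ₃ = 28.8π²/1.056² ≈ 254.897 (9× faster decay)
As t → ∞, higher modes decay exponentially faster. The n=1 mode dominates: v ~ c₁ sin(πx/1.056) e^{-λ₁t}.
Decay rate: λ₁ = 3.2π²/1.056² ≈ 28.322.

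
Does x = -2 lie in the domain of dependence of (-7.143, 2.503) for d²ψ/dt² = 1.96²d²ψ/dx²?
No. The domain of dependence is [-12.04888, -2.23712], and -2 is outside this interval.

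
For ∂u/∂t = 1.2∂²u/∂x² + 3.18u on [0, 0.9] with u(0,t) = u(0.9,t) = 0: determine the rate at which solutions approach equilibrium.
Eigenvalues: λₙ = 1.2n²π²/0.9² - 3.18.
First three modes:
  n=1: λ₁ = 1.2π²/0.9² - 3.18 ≈ 11.442
  n=2: λ₂ = 4.8π²/0.9² - 3.18 ≈ 55.307
  n=3: λ₃ = 10.8π²/0.9² - 3.18 ≈ 128.415
Since 1.2π²/0.9² ≈ 14.622 > 3.18, all λₙ > 0.
The n=1 mode decays slowest → dominates as t → ∞.
Asymptotic: u ~ c₁ sin(πx/0.9) e^{-λ₁t} with decay rate λ₁ ≈ 11.442.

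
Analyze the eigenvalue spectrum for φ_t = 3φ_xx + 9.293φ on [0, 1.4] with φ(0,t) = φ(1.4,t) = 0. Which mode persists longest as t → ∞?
Eigenvalues: λₙ = 3n²π²/1.4² - 9.293.
First three modes:
  n=1: λ₁ = 3π²/1.4² - 9.293 ≈ 5.814
  n=2: λ₂ = 12π²/1.4² - 9.293 ≈ 51.133
  n=3: λ₃ = 27π²/1.4² - 9.293 ≈ 126.666
Since 3π²/1.4² ≈ 15.107 > 9.293, all λₙ > 0.
The n=1 mode decays slowest → dominates as t → ∞.
Asymptotic: φ ~ c₁ sin(πx/1.4) e^{-λ₁t} with decay rate λ₁ ≈ 5.814.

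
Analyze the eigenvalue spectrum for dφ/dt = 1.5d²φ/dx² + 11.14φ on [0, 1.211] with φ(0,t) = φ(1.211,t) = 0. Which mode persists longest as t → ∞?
Eigenvalues: λₙ = 1.5n²π²/1.211² - 11.14.
First three modes:
  n=1: λ₁ = 1.5π²/1.211² - 11.14 ≈ -1.045
  n=2: λ₂ = 6π²/1.211² - 11.14 ≈ 29.24
  n=3: λ₃ = 13.5π²/1.211² - 11.14 ≈ 79.714
Since 1.5π²/1.211² ≈ 10.095 < 11.14, λ₁ < 0.
The n=1 mode grows fastest (−λₙ is largest for n=1) → dominates.
Asymptotic: φ ~ c₁ sin(πx/1.211) e^{1.045t} (exponential growth at rate −λ₁ ≈ 1.045).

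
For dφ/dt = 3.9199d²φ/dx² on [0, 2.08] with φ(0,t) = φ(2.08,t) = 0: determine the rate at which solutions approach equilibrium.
Eigenvalues: λₙ = 3.9199n²π²/2.08².
First three modes:
  n=1: λ₁ = 3.9199π²/2.08² ≈ 8.942
  n=2: λ₂ = 15.6796π²/2.08² ≈ 35.769 (4× faster decay)
  n=3: λ₃ = 35.2791π²/2.08² ≈ 80.48 (9× faster decay)
As t → ∞, higher modes decay exponentially faster. The n=1 mode dominates: φ ~ c₁ sin(πx/2.08) e^{-λ₁t}.
Decay rate: λ₁ = 3.9199π²/2.08² ≈ 8.942.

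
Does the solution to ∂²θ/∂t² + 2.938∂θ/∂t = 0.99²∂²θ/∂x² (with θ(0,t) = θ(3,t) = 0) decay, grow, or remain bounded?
θ → 0. Damping (γ=2.938) dissipates energy; oscillations decay exponentially.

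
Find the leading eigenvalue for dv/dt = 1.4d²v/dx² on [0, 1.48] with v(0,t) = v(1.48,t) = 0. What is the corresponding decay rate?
Eigenvalues: λₙ = 1.4n²π²/1.48².
First three modes:
  n=1: λ₁ = 1.4π²/1.48² ≈ 6.308
  n=2: λ₂ = 5.6π²/1.48² ≈ 25.233 (4× faster decay)
  n=3: λ₃ = 12.6π²/1.48² ≈ 56.774 (9× faster decay)
As t → ∞, higher modes decay exponentially faster. The n=1 mode dominates: v ~ c₁ sin(πx/1.48) e^{-λ₁t}.
Decay rate: λ₁ = 1.4π²/1.48² ≈ 6.308.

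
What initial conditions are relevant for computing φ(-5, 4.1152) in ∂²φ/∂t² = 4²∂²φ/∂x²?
Domain of dependence: [-21.4608, 11.4608]. Signals travel at speed 4, so data within |x - -5| ≤ 4·4.1152 = 16.4608 can reach the point.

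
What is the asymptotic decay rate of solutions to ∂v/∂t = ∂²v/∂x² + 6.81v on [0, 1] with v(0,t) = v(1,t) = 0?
Eigenvalues: λₙ = n²π²/1² - 6.81.
First three modes:
  n=1: λ₁ = π² - 6.81 ≈ 3.06
  n=2: λ₂ = 4π² - 6.81 ≈ 32.668
  n=3: λ₃ = 9π² - 6.81 ≈ 82.016
Since π² ≈ 9.87 > 6.81, all λₙ > 0.
The n=1 mode decays slowest → dominates as t → ∞.
Asymptotic: v ~ c₁ sin(πx/1) e^{-λ₁t} with decay rate λ₁ ≈ 3.06.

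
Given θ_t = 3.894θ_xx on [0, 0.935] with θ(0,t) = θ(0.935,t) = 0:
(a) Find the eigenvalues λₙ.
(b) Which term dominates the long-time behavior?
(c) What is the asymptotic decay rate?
Eigenvalues: λₙ = 3.894n²π²/0.935².
First three modes:
  n=1: λ₁ = 3.894π²/0.935² ≈ 43.961
  n=2: λ₂ = 15.576π²/0.935² ≈ 175.846 (4× faster decay)
  n=3: λ₃ = 35.046π²/0.935² ≈ 395.653 (9× faster decay)
As t → ∞, higher modes decay exponentially faster. The n=1 mode dominates: θ ~ c₁ sin(πx/0.935) e^{-λ₁t}.
Decay rate: λ₁ = 3.894π²/0.935² ≈ 43.961.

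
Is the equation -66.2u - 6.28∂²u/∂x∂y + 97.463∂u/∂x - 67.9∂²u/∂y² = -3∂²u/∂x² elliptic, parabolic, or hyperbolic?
Rewriting in standard form: 3∂²u/∂x² - 6.28∂²u/∂x∂y - 67.9∂²u/∂y² + 97.463∂u/∂x - 66.2u = 0. Computing B² - 4AC with A = 3, B = -6.28, C = -67.9: discriminant = 854.2384 (positive). Answer: hyperbolic.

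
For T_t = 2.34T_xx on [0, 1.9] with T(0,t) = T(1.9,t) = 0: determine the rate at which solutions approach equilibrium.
Eigenvalues: λₙ = 2.34n²π²/1.9².
First three modes:
  n=1: λ₁ = 2.34π²/1.9² ≈ 6.397
  n=2: λ₂ = 9.36π²/1.9² ≈ 25.59 (4× faster decay)
  n=3: λ₃ = 21.06π²/1.9² ≈ 57.577 (9× faster decay)
As t → ∞, higher modes decay exponentially faster. The n=1 mode dominates: T ~ c₁ sin(πx/1.9) e^{-λ₁t}.
Decay rate: λ₁ = 2.34π²/1.9² ≈ 6.397.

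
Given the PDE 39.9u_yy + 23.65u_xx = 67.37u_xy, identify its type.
Rewriting in standard form: 23.65u_xx - 67.37u_xy + 39.9u_yy = 0. The second-order coefficients are A = 23.65, B = -67.37, C = 39.9. Since B² - 4AC = 764.1769 > 0, this is a hyperbolic PDE.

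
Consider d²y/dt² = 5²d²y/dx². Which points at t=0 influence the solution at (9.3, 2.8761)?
Domain of dependence: [-5.0805, 23.6805]. Signals travel at speed 5, so data within |x - 9.3| ≤ 5·2.8761 = 14.3805 can reach the point.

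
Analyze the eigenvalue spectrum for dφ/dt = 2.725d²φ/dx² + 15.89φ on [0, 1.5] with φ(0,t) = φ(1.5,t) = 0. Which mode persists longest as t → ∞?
Eigenvalues: λₙ = 2.725n²π²/1.5² - 15.89.
First three modes:
  n=1: λ₁ = 2.725π²/1.5² - 15.89 ≈ -3.937
  n=2: λ₂ = 10.9π²/1.5² - 15.89 ≈ 31.923
  n=3: λ₃ = 24.525π²/1.5² - 15.89 ≈ 91.689
Since 2.725π²/1.5² ≈ 11.953 < 15.89, λ₁ < 0.
The n=1 mode grows fastest (−λₙ is largest for n=1) → dominates.
Asymptotic: φ ~ c₁ sin(πx/1.5) e^{3.937t} (exponential growth at rate −λ₁ ≈ 3.937).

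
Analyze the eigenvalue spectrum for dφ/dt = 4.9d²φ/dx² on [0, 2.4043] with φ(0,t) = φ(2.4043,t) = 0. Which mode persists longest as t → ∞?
Eigenvalues: λₙ = 4.9n²π²/2.4043².
First three modes:
  n=1: λ₁ = 4.9π²/2.4043² ≈ 8.366
  n=2: λ₂ = 19.6π²/2.4043² ≈ 33.464 (4× faster decay)
  n=3: λ₃ = 44.1π²/2.4043² ≈ 75.294 (9× faster decay)
As t → ∞, higher modes decay exponentially faster. The n=1 mode dominates: φ ~ c₁ sin(πx/2.4043) e^{-λ₁t}.
Decay rate: λ₁ = 4.9π²/2.4043² ≈ 8.366.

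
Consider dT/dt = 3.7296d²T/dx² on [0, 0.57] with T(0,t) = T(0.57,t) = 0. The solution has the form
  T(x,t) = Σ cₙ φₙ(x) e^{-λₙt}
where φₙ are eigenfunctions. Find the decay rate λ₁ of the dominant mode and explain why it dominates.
Eigenvalues: λₙ = 3.7296n²π²/0.57².
First three modes:
  n=1: λ₁ = 3.7296π²/0.57² ≈ 113.295
  n=2: λ₂ = 14.9184π²/0.57² ≈ 453.182 (4× faster decay)
  n=3: λ₃ = 33.5664π²/0.57² ≈ 1019.659 (9× faster decay)
As t → ∞, higher modes decay exponentially faster. The n=1 mode dominates: T ~ c₁ sin(πx/0.57) e^{-λ₁t}.
Decay rate: λ₁ = 3.7296π²/0.57² ≈ 113.295.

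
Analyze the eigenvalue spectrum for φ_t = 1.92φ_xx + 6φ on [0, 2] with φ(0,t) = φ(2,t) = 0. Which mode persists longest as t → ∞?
Eigenvalues: λₙ = 1.92n²π²/2² - 6.
First three modes:
  n=1: λ₁ = 1.92π²/2² - 6 ≈ -1.263
  n=2: λ₂ = 7.68π²/2² - 6 ≈ 12.95
  n=3: λ₃ = 17.28π²/2² - 6 ≈ 36.637
Since 1.92π²/2² ≈ 4.737 < 6, λ₁ < 0.
The n=1 mode grows fastest (−λₙ is largest for n=1) → dominates.
Asymptotic: φ ~ c₁ sin(πx/2) e^{1.263t} (exponential growth at rate −λ₁ ≈ 1.263).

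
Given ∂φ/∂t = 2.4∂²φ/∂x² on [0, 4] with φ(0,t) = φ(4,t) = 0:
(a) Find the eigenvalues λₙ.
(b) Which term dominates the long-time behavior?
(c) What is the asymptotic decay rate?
Eigenvalues: λₙ = 2.4n²π²/4².
First three modes:
  n=1: λ₁ = 2.4π²/4² ≈ 1.48
  n=2: λ₂ = 9.6π²/4² ≈ 5.922 (4× faster decay)
  n=3: λ₃ = 21.6π²/4² ≈ 13.324 (9× faster decay)
As t → ∞, higher modes decay exponentially faster. The n=1 mode dominates: φ ~ c₁ sin(πx/4) e^{-λ₁t}.
Decay rate: λ₁ = 2.4π²/4² ≈ 1.48.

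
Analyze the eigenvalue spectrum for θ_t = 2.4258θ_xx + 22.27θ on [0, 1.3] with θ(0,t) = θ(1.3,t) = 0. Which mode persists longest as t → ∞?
Eigenvalues: λₙ = 2.4258n²π²/1.3² - 22.27.
First three modes:
  n=1: λ₁ = 2.4258π²/1.3² - 22.27 ≈ -8.103
  n=2: λ₂ = 9.7032π²/1.3² - 22.27 ≈ 34.397
  n=3: λ₃ = 21.8322π²/1.3² - 22.27 ≈ 105.23
Since 2.4258π²/1.3² ≈ 14.167 < 22.27, λ₁ < 0.
The n=1 mode grows fastest (−λₙ is largest for n=1) → dominates.
Asymptotic: θ ~ c₁ sin(πx/1.3) e^{8.103t} (exponential growth at rate −λ₁ ≈ 8.103).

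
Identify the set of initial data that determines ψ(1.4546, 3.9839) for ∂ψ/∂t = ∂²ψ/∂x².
The entire real line. The heat equation has infinite propagation speed: any initial disturbance instantly affects all points (though exponentially small far away).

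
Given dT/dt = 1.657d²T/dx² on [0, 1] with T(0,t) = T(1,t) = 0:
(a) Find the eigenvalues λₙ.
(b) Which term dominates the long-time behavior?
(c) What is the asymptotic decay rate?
Eigenvalues: λₙ = 1.657n²π².
First three modes:
  n=1: λ₁ = 1.657π² ≈ 16.354
  n=2: λ₂ = 6.628π² ≈ 65.416 (4× faster decay)
  n=3: λ₃ = 14.913π² ≈ 147.185 (9× faster decay)
As t → ∞, higher modes decay exponentially faster. The n=1 mode dominates: T ~ c₁ sin(πx) e^{-λ₁t}.
Decay rate: λ₁ = 1.657π² ≈ 16.354.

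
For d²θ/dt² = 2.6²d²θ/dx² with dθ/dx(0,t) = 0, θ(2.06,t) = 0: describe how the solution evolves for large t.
θ oscillates (no decay). Energy is conserved; the solution oscillates indefinitely as standing waves.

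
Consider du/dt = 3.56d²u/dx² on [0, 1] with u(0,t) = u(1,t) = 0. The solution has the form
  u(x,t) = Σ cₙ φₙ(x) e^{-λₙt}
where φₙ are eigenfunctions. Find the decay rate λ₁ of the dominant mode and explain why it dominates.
Eigenvalues: λₙ = 3.56n²π².
First three modes:
  n=1: λ₁ = 3.56π² ≈ 35.136
  n=2: λ₂ = 14.24π² ≈ 140.543 (4× faster decay)
  n=3: λ₃ = 32.04π² ≈ 316.222 (9× faster decay)
As t → ∞, higher modes decay exponentially faster. The n=1 mode dominates: u ~ c₁ sin(πx) e^{-λ₁t}.
Decay rate: λ₁ = 3.56π² ≈ 35.136.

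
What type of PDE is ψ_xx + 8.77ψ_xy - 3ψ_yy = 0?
With A = 1, B = 8.77, C = -3, the discriminant is 88.9129. This is a hyperbolic PDE.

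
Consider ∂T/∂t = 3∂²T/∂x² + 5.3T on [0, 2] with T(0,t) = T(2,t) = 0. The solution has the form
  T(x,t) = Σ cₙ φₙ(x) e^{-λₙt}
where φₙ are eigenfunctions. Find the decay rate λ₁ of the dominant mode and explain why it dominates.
Eigenvalues: λₙ = 3n²π²/2² - 5.3.
First three modes:
  n=1: λ₁ = 3π²/2² - 5.3 ≈ 2.102
  n=2: λ₂ = 12π²/2² - 5.3 ≈ 24.309
  n=3: λ₃ = 27π²/2² - 5.3 ≈ 61.32
Since 3π²/2² ≈ 7.402 > 5.3, all λₙ > 0.
The n=1 mode decays slowest → dominates as t → ∞.
Asymptotic: T ~ c₁ sin(πx/2) e^{-λ₁t} with decay rate λ₁ ≈ 2.102.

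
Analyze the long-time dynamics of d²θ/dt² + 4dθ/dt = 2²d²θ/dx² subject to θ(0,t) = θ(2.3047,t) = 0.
Long-time behavior: θ → 0. Damping (γ=4) dissipates energy; oscillations decay exponentially.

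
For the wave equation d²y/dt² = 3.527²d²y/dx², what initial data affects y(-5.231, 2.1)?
Domain of dependence: [-12.6377, 2.1757]. Signals travel at speed 3.527, so data within |x - -5.231| ≤ 3.527·2.1 = 7.4067 can reach the point.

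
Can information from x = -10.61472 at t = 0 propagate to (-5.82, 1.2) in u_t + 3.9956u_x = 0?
Yes. The characteristic through (-5.82, 1.2) passes through x = -10.61472.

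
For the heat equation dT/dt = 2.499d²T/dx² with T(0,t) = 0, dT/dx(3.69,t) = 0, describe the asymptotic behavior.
T → 0. Heat escapes through the Dirichlet boundary.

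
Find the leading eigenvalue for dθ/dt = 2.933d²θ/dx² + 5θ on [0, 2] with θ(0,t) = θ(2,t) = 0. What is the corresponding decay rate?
Eigenvalues: λₙ = 2.933n²π²/2² - 5.
First three modes:
  n=1: λ₁ = 2.933π²/2² - 5 ≈ 2.237
  n=2: λ₂ = 11.732π²/2² - 5 ≈ 23.948
  n=3: λ₃ = 26.397π²/2² - 5 ≈ 60.132
Since 2.933π²/2² ≈ 7.237 > 5, all λₙ > 0.
The n=1 mode decays slowest → dominates as t → ∞.
Asymptotic: θ ~ c₁ sin(πx/2) e^{-λ₁t} with decay rate λ₁ ≈ 2.237.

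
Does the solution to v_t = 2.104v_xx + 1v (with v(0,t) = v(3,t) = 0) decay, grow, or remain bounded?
v → 0. Diffusion dominates reaction (r=1 < κπ²/L²≈2.31); solution decays.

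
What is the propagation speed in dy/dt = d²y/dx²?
Infinite. The heat equation is parabolic, not hyperbolic, so disturbances propagate instantly.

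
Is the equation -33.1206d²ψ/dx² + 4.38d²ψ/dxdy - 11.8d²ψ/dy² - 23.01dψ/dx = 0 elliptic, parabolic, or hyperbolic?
Computing B² - 4AC with A = -33.1206, B = 4.38, C = -11.8: discriminant = -1544.10792 (negative). Answer: elliptic.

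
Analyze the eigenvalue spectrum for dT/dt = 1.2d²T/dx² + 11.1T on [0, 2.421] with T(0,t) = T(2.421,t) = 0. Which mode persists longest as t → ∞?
Eigenvalues: λₙ = 1.2n²π²/2.421² - 11.1.
First three modes:
  n=1: λ₁ = 1.2π²/2.421² - 11.1 ≈ -9.079
  n=2: λ₂ = 4.8π²/2.421² - 11.1 ≈ -3.017
  n=3: λ₃ = 10.8π²/2.421² - 11.1 ≈ 7.086
Since 1.2π²/2.421² ≈ 2.021 < 11.1, λ₁ < 0.
The n=1 mode grows fastest (−λₙ is largest for n=1) → dominates.
Asymptotic: T ~ c₁ sin(πx/2.421) e^{9.079t} (exponential growth at rate −λ₁ ≈ 9.079).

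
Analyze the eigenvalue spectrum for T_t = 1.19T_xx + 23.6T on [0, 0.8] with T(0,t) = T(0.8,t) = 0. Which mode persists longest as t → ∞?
Eigenvalues: λₙ = 1.19n²π²/0.8² - 23.6.
First three modes:
  n=1: λ₁ = 1.19π²/0.8² - 23.6 ≈ -5.249
  n=2: λ₂ = 4.76π²/0.8² - 23.6 ≈ 49.805
  n=3: λ₃ = 10.71π²/0.8² - 23.6 ≈ 141.562
Since 1.19π²/0.8² ≈ 18.351 < 23.6, λ₁ < 0.
The n=1 mode grows fastest (−λₙ is largest for n=1) → dominates.
Asymptotic: T ~ c₁ sin(πx/0.8) e^{5.249t} (exponential growth at rate −λ₁ ≈ 5.249).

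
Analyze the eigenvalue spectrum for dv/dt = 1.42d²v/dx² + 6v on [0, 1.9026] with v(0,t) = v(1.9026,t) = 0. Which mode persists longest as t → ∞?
Eigenvalues: λₙ = 1.42n²π²/1.9026² - 6.
First three modes:
  n=1: λ₁ = 1.42π²/1.9026² - 6 ≈ -2.128
  n=2: λ₂ = 5.68π²/1.9026² - 6 ≈ 9.486
  n=3: λ₃ = 12.78π²/1.9026² - 6 ≈ 28.845
Since 1.42π²/1.9026² ≈ 3.872 < 6, λ₁ < 0.
The n=1 mode grows fastest (−λₙ is largest for n=1) → dominates.
Asymptotic: v ~ c₁ sin(πx/1.9026) e^{2.128t} (exponential growth at rate −λ₁ ≈ 2.128).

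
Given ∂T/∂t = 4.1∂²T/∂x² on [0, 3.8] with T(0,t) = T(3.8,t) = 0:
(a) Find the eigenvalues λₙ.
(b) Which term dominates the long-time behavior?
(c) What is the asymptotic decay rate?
Eigenvalues: λₙ = 4.1n²π²/3.8².
First three modes:
  n=1: λ₁ = 4.1π²/3.8² ≈ 2.802
  n=2: λ₂ = 16.4π²/3.8² ≈ 11.209 (4× faster decay)
  n=3: λ₃ = 36.9π²/3.8² ≈ 25.221 (9× faster decay)
As t → ∞, higher modes decay exponentially faster. The n=1 mode dominates: T ~ c₁ sin(πx/3.8) e^{-λ₁t}.
Decay rate: λ₁ = 4.1π²/3.8² ≈ 2.802.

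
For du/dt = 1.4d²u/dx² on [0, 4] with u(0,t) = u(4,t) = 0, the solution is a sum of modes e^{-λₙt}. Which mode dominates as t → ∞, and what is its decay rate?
Eigenvalues: λₙ = 1.4n²π²/4².
First three modes:
  n=1: λ₁ = 1.4π²/4² ≈ 0.864
  n=2: λ₂ = 5.6π²/4² ≈ 3.454 (4× faster decay)
  n=3: λ₃ = 12.6π²/4² ≈ 7.772 (9× faster decay)
As t → ∞, higher modes decay exponentially faster. The n=1 mode dominates: u ~ c₁ sin(πx/4) e^{-λ₁t}.
Decay rate: λ₁ = 1.4π²/4² ≈ 0.864.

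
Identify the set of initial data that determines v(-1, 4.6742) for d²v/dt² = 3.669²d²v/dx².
Domain of dependence: [-18.1496398, 16.1496398]. Signals travel at speed 3.669, so data within |x - -1| ≤ 3.669·4.6742 = 17.1496398 can reach the point.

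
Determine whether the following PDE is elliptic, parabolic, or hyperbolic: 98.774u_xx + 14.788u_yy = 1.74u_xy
Rewriting in standard form: 98.774u_xx - 1.74u_xy + 14.788u_yy = 0. Coefficients: A = 98.774, B = -1.74, C = 14.788. B² - 4AC = -5839.652048, which is negative, so the equation is elliptic.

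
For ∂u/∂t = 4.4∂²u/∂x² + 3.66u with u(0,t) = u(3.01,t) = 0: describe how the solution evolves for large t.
u → 0. Diffusion dominates reaction (r=3.66 < κπ²/L²≈4.79); solution decays.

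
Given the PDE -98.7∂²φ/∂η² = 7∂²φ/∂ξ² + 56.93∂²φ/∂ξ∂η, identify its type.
Rewriting in standard form: -7∂²φ/∂ξ² - 56.93∂²φ/∂ξ∂η - 98.7∂²φ/∂η² = 0. The second-order coefficients are A = -7, B = -56.93, C = -98.7. Since B² - 4AC = 477.4249 > 0, this is a hyperbolic PDE.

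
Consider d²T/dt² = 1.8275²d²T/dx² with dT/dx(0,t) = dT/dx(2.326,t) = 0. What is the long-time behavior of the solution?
As t → ∞, T oscillates about a mean that drifts linearly in t (generically unbounded; no decay). There is no damping, so the nonconstant modes persist as standing waves (energy conserved, no decay). But with Neumann conditions at both ends the constant mode has eigenvalue 0: the spatial mean M(t) of T satisfies M'' = 0, so M(t) = M(0) + M'(0)·t. Unless the initial velocity has zero mean (∫T_t(x,0)dx = 0), the solution grows linearly in t (unbounded, though not exponentially); if it does have zero mean, the solution stays bounded and simply oscillates.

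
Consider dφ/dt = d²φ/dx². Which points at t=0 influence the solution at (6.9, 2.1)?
The entire real line. The heat equation has infinite propagation speed: any initial disturbance instantly affects all points (though exponentially small far away).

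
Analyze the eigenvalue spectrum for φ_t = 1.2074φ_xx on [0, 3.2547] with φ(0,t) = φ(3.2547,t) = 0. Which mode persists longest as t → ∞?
Eigenvalues: λₙ = 1.2074n²π²/3.2547².
First three modes:
  n=1: λ₁ = 1.2074π²/3.2547² ≈ 1.125
  n=2: λ₂ = 4.8296π²/3.2547² ≈ 4.5 (4× faster decay)
  n=3: λ₃ = 10.8666π²/3.2547² ≈ 10.124 (9× faster decay)
As t → ∞, higher modes decay exponentially faster. The n=1 mode dominates: φ ~ c₁ sin(πx/3.2547) e^{-λ₁t}.
Decay rate: λ₁ = 1.2074π²/3.2547² ≈ 1.125.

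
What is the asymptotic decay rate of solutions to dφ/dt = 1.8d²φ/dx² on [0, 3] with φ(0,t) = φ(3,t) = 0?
Eigenvalues: λₙ = 1.8n²π²/3².
First three modes:
  n=1: λ₁ = 1.8π²/3² ≈ 1.974
  n=2: λ₂ = 7.2π²/3² ≈ 7.896 (4× faster decay)
  n=3: λ₃ = 16.2π²/3² ≈ 17.765 (9× faster decay)
As t → ∞, higher modes decay exponentially faster. The n=1 mode dominates: φ ~ c₁ sin(πx/3) e^{-λ₁t}.
Decay rate: λ₁ = 1.8π²/3² ≈ 1.974.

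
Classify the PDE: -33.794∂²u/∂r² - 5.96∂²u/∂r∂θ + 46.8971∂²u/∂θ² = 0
A = -33.794, B = -5.96, C = 46.8971. Discriminant B² - 4AC = 6374.8839896. Since 6374.8839896 > 0, hyperbolic.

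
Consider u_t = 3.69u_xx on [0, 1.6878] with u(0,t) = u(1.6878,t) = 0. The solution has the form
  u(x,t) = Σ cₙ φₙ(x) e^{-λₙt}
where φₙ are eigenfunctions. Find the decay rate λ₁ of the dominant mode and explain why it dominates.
Eigenvalues: λₙ = 3.69n²π²/1.6878².
First three modes:
  n=1: λ₁ = 3.69π²/1.6878² ≈ 12.785
  n=2: λ₂ = 14.76π²/1.6878² ≈ 51.138 (4× faster decay)
  n=3: λ₃ = 33.21π²/1.6878² ≈ 115.061 (9× faster decay)
As t → ∞, higher modes decay exponentially faster. The n=1 mode dominates: u ~ c₁ sin(πx/1.6878) e^{-λ₁t}.
Decay rate: λ₁ = 3.69π²/1.6878² ≈ 12.785.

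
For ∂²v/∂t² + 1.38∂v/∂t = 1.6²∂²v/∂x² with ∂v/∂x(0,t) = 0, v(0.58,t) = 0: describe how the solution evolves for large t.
v → 0. Damping (γ=1.38) dissipates energy; oscillations decay exponentially.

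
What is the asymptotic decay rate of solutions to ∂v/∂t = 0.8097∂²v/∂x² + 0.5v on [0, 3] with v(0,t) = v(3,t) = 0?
Eigenvalues: λₙ = 0.8097n²π²/3² - 0.5.
First three modes:
  n=1: λ₁ = 0.8097π²/3² - 0.5 ≈ 0.388
  n=2: λ₂ = 3.2388π²/3² - 0.5 ≈ 3.052
  n=3: λ₃ = 7.2873π²/3² - 0.5 ≈ 7.491
Since 0.8097π²/3² ≈ 0.888 > 0.5, all λₙ > 0.
The n=1 mode decays slowest → dominates as t → ∞.
Asymptotic: v ~ c₁ sin(πx/3) e^{-λ₁t} with decay rate λ₁ ≈ 0.388.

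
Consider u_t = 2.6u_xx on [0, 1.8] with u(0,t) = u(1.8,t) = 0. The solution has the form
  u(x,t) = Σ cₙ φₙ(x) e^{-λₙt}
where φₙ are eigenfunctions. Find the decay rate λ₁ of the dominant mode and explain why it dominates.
Eigenvalues: λₙ = 2.6n²π²/1.8².
First three modes:
  n=1: λ₁ = 2.6π²/1.8² ≈ 7.92
  n=2: λ₂ = 10.4π²/1.8² ≈ 31.68 (4× faster decay)
  n=3: λ₃ = 23.4π²/1.8² ≈ 71.28 (9× faster decay)
As t → ∞, higher modes decay exponentially faster. The n=1 mode dominates: u ~ c₁ sin(πx/1.8) e^{-λ₁t}.
Decay rate: λ₁ = 2.6π²/1.8² ≈ 7.92.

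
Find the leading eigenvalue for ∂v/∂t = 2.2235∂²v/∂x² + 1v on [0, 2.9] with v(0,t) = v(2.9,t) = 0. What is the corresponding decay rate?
Eigenvalues: λₙ = 2.2235n²π²/2.9² - 1.
First three modes:
  n=1: λ₁ = 2.2235π²/2.9² - 1 ≈ 1.609
  n=2: λ₂ = 8.894π²/2.9² - 1 ≈ 9.438
  n=3: λ₃ = 20.0115π²/2.9² - 1 ≈ 22.485
Since 2.2235π²/2.9² ≈ 2.609 > 1, all λₙ > 0.
The n=1 mode decays slowest → dominates as t → ∞.
Asymptotic: v ~ c₁ sin(πx/2.9) e^{-λ₁t} with decay rate λ₁ ≈ 1.609.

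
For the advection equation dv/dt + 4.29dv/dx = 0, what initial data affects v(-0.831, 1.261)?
A single point: x = -6.24069. The characteristic through (-0.831, 1.261) is x - 4.29t = const, so x = -0.831 - 4.29·1.261 = -6.24069.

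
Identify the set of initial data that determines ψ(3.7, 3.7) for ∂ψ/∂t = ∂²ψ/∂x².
The entire real line. The heat equation has infinite propagation speed: any initial disturbance instantly affects all points (though exponentially small far away).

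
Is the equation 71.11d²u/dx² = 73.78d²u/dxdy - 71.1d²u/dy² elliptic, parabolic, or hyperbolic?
Rewriting in standard form: 71.11d²u/dx² - 73.78d²u/dxdy + 71.1d²u/dy² = 0. Computing B² - 4AC with A = 71.11, B = -73.78, C = 71.1: discriminant = -14780.1956 (negative). Answer: elliptic.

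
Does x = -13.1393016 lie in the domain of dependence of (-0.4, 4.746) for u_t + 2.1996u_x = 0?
No. Only data at x = -10.8393016 affects (-0.4, 4.746). Advection has one-way propagation along characteristics.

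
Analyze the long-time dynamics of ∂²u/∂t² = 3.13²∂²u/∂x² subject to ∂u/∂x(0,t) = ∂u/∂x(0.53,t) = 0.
Long-time behavior: u oscillates about a mean that drifts linearly in t (generically unbounded; no decay). There is no damping, so the nonconstant modes persist as standing waves (energy conserved, no decay). But with Neumann conditions at both ends the constant mode has eigenvalue 0: the spatial mean M(t) of u satisfies M'' = 0, so M(t) = M(0) + M'(0)·t. Unless the initial velocity has zero mean (∫u_t(x,0)dx = 0), the solution grows linearly in t (unbounded, though not exponentially); if it does have zero mean, the solution stays bounded and simply oscillates.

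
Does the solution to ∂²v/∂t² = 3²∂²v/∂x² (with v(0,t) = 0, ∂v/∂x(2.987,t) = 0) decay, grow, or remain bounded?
v oscillates (no decay). Energy is conserved; the solution oscillates indefinitely as standing waves.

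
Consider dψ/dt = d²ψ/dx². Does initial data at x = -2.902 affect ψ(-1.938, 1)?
Yes, for any finite x. The heat equation has infinite propagation speed, so all initial data affects all points at any t > 0.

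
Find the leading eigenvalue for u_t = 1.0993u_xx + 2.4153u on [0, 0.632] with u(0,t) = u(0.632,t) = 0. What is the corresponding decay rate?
Eigenvalues: λₙ = 1.0993n²π²/0.632² - 2.4153.
First three modes:
  n=1: λ₁ = 1.0993π²/0.632² - 2.4153 ≈ 24.748
  n=2: λ₂ = 4.3972π²/0.632² - 2.4153 ≈ 106.238
  n=3: λ₃ = 9.8937π²/0.632² - 2.4153 ≈ 242.054
Since 1.0993π²/0.632² ≈ 27.163 > 2.4153, all λₙ > 0.
The n=1 mode decays slowest → dominates as t → ∞.
Asymptotic: u ~ c₁ sin(πx/0.632) e^{-λ₁t} with decay rate λ₁ ≈ 24.748.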